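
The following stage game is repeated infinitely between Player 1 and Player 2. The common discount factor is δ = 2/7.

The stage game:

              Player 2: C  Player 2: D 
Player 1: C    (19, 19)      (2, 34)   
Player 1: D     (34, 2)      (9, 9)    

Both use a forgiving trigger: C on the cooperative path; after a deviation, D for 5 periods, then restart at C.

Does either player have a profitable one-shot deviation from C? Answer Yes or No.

Yes

A one-shot deviation gives 34 now, then 9 for 5 periods, then back to 19.
Gain from deviating: (34−19) today; loss: (19−9) in each of the next 5 periods.
No-deviation condition: (19−9)(δ+…+δ^5) ≥ 34−19, i.e. δ+…+δ^5 ≥ 3/2.
At δ = 2/7: δ+…+δ^5 = 0.3992 < 1.5000.
So cooperation is not sustainable.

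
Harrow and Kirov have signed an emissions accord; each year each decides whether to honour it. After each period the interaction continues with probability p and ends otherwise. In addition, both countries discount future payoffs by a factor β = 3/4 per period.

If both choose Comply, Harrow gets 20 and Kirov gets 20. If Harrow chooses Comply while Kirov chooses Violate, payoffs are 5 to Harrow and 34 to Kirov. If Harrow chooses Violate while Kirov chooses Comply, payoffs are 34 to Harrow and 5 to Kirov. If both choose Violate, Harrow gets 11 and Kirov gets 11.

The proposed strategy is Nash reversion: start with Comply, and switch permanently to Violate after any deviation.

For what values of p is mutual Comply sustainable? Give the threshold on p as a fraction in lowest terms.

Expected continuation weight on next period's payoff is β·p = 3/4·p, which plays the role of the discount factor.
Cooperation requires 3/4·p ≥ (34−20)/(34−11) = 14/23, hence p ≥ 56/69.

56/69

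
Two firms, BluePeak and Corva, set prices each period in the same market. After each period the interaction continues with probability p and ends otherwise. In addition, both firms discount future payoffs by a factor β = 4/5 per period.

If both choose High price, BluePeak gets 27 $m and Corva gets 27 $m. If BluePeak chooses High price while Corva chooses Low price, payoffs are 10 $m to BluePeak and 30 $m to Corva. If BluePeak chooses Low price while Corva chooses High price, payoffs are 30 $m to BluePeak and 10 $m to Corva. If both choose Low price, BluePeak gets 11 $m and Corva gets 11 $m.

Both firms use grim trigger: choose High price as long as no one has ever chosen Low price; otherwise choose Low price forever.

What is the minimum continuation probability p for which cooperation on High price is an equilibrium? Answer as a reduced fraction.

Expected continuation weight on next period's payoff is β·p = 4/5·p, which plays the role of the discount factor.
Cooperation requires 4/5·p ≥ (30−27)/(30−11) = 3/19, hence p ≥ 15/76.

15/76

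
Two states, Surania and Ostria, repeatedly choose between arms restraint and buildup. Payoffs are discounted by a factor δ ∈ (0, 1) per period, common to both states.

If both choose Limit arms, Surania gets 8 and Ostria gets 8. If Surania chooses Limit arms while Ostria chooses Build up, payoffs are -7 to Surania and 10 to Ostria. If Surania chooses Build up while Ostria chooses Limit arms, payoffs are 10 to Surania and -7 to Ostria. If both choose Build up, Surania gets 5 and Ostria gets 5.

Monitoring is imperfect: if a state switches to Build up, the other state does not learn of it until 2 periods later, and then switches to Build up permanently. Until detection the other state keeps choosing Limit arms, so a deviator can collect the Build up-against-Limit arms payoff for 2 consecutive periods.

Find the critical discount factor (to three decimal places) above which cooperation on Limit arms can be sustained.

A deviator earns 10 for 2 periods, then 5 forever; cooperating earns 8 forever. Multiplying the IC by (1−δ):
8 ≥ 10(1−δ^2) + 5δ^2, so 5·δ^2 ≥ 2 and δ^2 ≥ 2/5.
δ ≥ (2/5)^(1/2) ≈ 0.632.

0.632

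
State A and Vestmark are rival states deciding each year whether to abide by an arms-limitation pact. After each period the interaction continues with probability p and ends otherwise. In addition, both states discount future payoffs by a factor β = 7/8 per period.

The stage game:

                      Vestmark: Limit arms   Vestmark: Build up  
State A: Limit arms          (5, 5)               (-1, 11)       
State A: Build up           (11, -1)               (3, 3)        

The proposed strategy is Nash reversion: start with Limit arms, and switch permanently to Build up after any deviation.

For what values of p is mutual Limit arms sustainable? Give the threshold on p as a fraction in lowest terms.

Expected continuation weight on next period's payoff is β·p = 7/8·p, which plays the role of the discount factor.
Cooperation requires 7/8·p ≥ (11−5)/(11−3) = 3/4, hence p ≥ 6/7.

6/7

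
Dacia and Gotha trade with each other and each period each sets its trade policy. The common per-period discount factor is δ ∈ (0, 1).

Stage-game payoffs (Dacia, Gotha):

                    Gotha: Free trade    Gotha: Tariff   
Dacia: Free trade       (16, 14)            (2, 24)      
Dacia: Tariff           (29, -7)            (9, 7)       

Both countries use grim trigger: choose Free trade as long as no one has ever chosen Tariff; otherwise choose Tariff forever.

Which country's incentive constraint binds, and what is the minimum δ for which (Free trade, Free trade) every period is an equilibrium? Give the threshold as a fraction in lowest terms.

Dacia; δ ≥ 13/20

Dacia's threshold: (29−16)/(29−9) = 13/20.
Gotha's threshold: (24−14)/(24−7) = 10/17.
13/20 > 10/17, so Dacia binds and δ* = 13/20.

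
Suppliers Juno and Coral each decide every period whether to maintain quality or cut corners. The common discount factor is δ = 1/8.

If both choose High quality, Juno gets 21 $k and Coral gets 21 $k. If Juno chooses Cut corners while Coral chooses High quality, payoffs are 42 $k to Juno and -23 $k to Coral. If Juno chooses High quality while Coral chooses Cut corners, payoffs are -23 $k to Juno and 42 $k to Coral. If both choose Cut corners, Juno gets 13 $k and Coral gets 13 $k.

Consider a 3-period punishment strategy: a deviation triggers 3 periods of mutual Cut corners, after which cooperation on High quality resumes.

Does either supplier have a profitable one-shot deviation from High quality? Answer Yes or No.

Yes

IC: δ+…+δ^3 ≥ (42−21)/(21−13) = 21/8.
At δ = 1/8: partial sum = 0.1426 < 2.6250. Cooperation not sustainable.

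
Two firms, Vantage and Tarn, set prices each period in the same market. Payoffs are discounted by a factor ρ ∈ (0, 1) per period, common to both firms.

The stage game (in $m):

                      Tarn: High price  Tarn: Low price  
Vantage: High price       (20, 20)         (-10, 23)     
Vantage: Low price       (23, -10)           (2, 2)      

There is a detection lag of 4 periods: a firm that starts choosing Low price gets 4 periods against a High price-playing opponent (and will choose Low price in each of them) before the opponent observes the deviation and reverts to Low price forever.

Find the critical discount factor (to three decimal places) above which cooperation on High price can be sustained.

A deviator earns 23 for 4 periods, then 2 forever; cooperating earns 20 forever. Multiplying the IC by (1−ρ):
20 ≥ 23(1−ρ^4) + 2ρ^4, so 21·ρ^4 ≥ 3 and ρ^4 ≥ 1/7.
ρ ≥ (1/7)^(1/4) ≈ 0.615.

0.615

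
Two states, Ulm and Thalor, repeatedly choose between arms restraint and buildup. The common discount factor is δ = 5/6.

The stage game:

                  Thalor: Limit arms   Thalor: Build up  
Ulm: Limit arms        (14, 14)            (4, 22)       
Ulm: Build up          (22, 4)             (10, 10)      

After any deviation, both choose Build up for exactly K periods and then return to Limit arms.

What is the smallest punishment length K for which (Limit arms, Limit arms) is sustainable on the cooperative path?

IC: δ(1−δ^K)/(1−δ) ≥ (22−14)/(14−10) = 2.
With δ = 5/6: need 1 − δ^K ≥ 2·(1−5/6)/(5/6), i.e. δ^K ≤ 0.6000.
Since (5/6)^2 = 0.6944 and (5/6)^3 = 0.5787, the smallest such K is 3.

3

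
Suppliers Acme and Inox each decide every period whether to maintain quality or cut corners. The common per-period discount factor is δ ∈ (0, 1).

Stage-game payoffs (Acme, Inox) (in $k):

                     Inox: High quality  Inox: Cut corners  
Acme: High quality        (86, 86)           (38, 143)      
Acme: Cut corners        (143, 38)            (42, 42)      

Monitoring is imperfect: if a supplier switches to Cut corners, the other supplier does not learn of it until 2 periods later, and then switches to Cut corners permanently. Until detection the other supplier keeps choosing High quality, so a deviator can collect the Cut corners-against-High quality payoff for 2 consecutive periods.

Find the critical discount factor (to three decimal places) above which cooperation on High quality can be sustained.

0.751

The best deviation is to choose Cut corners for all 2 undetected periods, earning 143 each, then 42 forever once detected.
Deviation value: 143(1−δ^2)/(1−δ) + 42δ^2/(1−δ); cooperation value: 86/(1−δ).
IC: 86 ≥ 143(1−δ^2) + 42δ^2 = 143 − 101δ^2.
So δ^2 ≥ 57/101, giving δ ≥ (57/101)^(1/2) ≈ 0.751.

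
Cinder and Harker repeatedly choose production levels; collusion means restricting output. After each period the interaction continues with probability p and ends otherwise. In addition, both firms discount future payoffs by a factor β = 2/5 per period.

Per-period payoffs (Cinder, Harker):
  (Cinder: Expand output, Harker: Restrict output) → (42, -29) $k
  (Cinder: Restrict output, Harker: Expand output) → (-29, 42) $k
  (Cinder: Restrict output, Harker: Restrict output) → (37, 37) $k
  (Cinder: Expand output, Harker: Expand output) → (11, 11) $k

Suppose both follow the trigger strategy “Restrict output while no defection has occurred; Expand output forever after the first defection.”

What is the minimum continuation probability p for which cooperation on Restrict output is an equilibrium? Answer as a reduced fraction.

25/62

Expected continuation weight on next period's payoff is β·p = 2/5·p, which plays the role of the discount factor.
Cooperation requires 2/5·p ≥ (42−37)/(42−11) = 5/31, hence p ≥ 25/62.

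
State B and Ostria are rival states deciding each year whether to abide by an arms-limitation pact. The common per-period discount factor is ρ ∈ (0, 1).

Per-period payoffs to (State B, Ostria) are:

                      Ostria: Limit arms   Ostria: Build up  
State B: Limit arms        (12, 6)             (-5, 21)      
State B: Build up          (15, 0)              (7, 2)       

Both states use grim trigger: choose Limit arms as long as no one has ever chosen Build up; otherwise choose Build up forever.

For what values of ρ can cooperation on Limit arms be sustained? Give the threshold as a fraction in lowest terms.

For State B: deviation gain 15−12 = 3, per-period punishment loss 12−7 = 5. IC gives ρ ≥ 3/8.
For Ostria: gain 15, loss 4 per period, so ρ ≥ 15/19.
The tighter constraint is Ostria's, so cooperation needs ρ ≥ 15/19.

15/19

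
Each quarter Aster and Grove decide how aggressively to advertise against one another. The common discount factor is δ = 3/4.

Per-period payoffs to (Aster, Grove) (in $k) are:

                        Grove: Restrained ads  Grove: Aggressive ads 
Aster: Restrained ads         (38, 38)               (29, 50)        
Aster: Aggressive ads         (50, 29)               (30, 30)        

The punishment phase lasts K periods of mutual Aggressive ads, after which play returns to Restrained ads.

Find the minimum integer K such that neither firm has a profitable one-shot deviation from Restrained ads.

IC: δ(1−δ^K)/(1−δ) ≥ (50−38)/(38−30) = 3/2.
With δ = 3/4: need 1 − δ^K ≥ 3/2·(1−3/4)/(3/4), i.e. δ^K ≤ 0.5000.
Since (3/4)^2 = 0.5625 and (3/4)^3 = 0.4219, the smallest such K is 3.

3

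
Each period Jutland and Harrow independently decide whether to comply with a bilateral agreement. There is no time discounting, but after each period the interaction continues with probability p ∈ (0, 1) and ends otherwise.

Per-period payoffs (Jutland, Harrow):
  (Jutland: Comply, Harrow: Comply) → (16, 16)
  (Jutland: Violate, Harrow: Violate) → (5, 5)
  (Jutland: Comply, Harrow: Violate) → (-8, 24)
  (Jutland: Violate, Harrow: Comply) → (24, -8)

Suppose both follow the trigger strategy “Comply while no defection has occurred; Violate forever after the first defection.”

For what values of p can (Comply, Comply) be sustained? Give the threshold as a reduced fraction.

Expected cooperation value is 16 + p·16 + p²·16 + … = 16/(1−p); deviation gives 24 + p·5/(1−p).
16 ≥ 24(1−p) + 5p ⇒ 19p ≥ 8 ⇒ p ≥ 8/19.

8/19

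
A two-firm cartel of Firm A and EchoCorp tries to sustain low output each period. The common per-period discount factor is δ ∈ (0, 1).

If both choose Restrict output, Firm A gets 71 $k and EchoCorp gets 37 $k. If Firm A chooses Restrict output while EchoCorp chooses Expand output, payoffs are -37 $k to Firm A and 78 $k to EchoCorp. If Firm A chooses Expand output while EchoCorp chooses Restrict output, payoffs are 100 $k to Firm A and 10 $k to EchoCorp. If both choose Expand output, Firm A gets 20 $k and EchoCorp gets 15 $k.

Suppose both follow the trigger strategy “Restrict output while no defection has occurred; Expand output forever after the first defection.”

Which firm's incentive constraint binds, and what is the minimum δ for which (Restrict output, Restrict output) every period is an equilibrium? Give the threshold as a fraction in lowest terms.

For Firm A: deviation gain 100−71 = 29, per-period punishment loss 71−20 = 51. IC gives δ ≥ 29/80.
For EchoCorp: gain 41, loss 22 per period, so δ ≥ 41/63.
The tighter constraint is EchoCorp's, so cooperation needs δ ≥ 41/63.

EchoCorp; δ ≥ 41/63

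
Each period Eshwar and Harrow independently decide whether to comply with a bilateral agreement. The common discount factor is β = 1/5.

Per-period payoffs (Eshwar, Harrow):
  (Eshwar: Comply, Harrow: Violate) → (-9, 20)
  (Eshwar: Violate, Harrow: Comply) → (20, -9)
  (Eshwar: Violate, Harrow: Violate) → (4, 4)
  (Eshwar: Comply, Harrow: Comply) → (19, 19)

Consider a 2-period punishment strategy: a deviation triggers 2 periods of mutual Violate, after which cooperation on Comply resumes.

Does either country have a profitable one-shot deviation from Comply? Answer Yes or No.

No

A one-shot deviation gives 20 now, then 4 for 2 periods, then back to 19.
Gain from deviating: (20−19) today; loss: (19−4) in each of the next 2 periods.
No-deviation condition: (19−4)(β+…+β^2) ≥ 20−19, i.e. β+…+β^2 ≥ 1/15.
At β = 1/5: β+…+β^2 = 0.2400 ≥ 0.0667.
So cooperation is sustainable.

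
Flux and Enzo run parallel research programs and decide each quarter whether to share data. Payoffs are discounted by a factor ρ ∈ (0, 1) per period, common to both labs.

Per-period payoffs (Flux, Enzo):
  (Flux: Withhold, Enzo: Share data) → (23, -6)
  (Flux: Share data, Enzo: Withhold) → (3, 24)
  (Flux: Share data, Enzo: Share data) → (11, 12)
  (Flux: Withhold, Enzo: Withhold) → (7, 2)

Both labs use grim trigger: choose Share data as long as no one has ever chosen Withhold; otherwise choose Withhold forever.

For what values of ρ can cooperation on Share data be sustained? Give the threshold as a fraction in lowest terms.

Flux's threshold: (23−11)/(23−7) = 3/4.
Enzo's threshold: (24−12)/(24−2) = 6/11.
3/4 > 6/11, so Flux binds and ρ* = 3/4.

3/4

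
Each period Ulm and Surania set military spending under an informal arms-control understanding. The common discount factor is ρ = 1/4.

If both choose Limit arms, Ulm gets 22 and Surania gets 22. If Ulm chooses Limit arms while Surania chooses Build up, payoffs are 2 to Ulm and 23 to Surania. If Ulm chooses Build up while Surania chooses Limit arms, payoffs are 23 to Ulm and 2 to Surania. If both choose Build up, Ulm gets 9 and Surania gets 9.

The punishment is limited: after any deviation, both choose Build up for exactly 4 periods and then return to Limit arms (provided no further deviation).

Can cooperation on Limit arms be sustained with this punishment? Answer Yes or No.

A one-shot deviation gives 23 now, then 9 for 4 periods, then back to 22.
Gain from deviating: (23−22) today; loss: (22−9) in each of the next 4 periods.
No-deviation condition: (22−9)(ρ+…+ρ^4) ≥ 23−22, i.e. ρ+…+ρ^4 ≥ 1/13.
At ρ = 1/4: ρ+…+ρ^4 = 0.3320 ≥ 0.0769.
So cooperation is sustainable.

Yes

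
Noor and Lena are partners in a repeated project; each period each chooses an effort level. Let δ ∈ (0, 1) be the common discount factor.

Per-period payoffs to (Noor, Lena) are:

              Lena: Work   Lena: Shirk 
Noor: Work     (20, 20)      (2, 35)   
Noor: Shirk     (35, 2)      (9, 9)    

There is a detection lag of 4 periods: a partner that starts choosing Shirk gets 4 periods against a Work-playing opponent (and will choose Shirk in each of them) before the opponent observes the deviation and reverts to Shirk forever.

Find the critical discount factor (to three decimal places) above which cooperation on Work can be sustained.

0.872

A deviator earns 35 for 4 periods, then 9 forever; cooperating earns 20 forever. Multiplying the IC by (1−δ):
20 ≥ 35(1−δ^4) + 9δ^4, so 26·δ^4 ≥ 15 and δ^4 ≥ 15/26.
δ ≥ (15/26)^(1/4) ≈ 0.872.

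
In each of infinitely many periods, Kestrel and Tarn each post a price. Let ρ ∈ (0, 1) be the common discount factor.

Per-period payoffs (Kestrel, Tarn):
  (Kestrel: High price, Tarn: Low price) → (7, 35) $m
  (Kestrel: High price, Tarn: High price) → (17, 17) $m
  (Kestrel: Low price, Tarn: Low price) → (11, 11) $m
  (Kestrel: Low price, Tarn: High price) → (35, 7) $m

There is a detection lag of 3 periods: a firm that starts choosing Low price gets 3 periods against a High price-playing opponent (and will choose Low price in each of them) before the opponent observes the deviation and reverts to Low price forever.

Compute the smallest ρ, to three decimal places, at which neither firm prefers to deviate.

0.909

A deviator earns 35 for 3 periods, then 11 forever; cooperating earns 17 forever. Multiplying the IC by (1−ρ):
17 ≥ 35(1−ρ^3) + 11ρ^3, so 24·ρ^3 ≥ 18 and ρ^3 ≥ 3/4.
ρ ≥ (3/4)^(1/3) ≈ 0.909.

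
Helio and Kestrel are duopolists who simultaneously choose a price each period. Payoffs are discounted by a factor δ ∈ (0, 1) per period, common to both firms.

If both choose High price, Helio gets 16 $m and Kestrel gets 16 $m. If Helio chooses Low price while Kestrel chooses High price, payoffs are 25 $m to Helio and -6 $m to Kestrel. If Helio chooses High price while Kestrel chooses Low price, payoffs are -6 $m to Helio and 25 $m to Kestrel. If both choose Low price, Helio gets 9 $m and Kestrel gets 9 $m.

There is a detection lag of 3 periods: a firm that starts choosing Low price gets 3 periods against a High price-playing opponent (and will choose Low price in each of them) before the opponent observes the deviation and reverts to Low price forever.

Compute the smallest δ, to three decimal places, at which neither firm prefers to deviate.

Deviating for the 3 undetected periods gains 25−16 = 9 per period over cooperation, then loses 16−9 = 7 per period forever once punishment starts.
Gain: 9(1 + δ + … + δ^2); loss: 7·δ^3/(1−δ).
No profitable deviation ⇔ 9(1−δ^3) ≤ 7·δ^3, i.e. δ^3 ≥ 9/(9+7) = 9/16.
Hence δ ≥ (9/16)^(1/3) ≈ 0.825.

0.825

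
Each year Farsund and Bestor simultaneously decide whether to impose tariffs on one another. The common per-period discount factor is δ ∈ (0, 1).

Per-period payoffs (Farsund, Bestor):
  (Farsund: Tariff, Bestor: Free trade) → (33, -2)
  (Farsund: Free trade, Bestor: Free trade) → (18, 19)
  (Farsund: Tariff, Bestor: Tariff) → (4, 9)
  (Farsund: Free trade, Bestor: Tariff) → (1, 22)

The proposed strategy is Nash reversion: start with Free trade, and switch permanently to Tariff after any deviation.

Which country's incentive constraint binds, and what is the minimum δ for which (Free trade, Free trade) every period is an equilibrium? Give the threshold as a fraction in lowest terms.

Farsund; δ ≥ 15/29

Farsund: cooperation gives 18 each period; deviation gives 33 once then 4 forever.
  18/(1−δ) ≥ 33 + 4δ/(1−δ) ⇒ δ ≥ 15/29.
Bestor: cooperation gives 19 each period; deviation gives 22 once then 9 forever.
  δ ≥ 3/13.
Both must hold, so the binding constraint is Farsund's: δ ≥ 15/29.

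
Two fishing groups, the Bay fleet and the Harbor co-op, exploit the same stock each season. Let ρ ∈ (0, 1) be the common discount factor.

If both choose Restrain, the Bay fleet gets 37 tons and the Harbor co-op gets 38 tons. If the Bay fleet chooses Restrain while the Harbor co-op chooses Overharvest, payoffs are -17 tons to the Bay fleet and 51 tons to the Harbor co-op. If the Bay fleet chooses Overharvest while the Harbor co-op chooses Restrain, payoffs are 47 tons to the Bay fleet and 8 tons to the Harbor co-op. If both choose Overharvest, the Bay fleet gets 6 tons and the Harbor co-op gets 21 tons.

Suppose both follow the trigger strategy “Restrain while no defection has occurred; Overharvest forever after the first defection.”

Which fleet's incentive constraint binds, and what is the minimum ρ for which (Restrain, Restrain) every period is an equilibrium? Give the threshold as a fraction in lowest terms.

the Bay fleet's threshold: (47−37)/(47−6) = 10/41.
the Harbor co-op's threshold: (51−38)/(51−21) = 13/30.
10/41 < 13/30, so the Harbor co-op binds and ρ* = 13/30.

the Harbor co-op; ρ ≥ 13/30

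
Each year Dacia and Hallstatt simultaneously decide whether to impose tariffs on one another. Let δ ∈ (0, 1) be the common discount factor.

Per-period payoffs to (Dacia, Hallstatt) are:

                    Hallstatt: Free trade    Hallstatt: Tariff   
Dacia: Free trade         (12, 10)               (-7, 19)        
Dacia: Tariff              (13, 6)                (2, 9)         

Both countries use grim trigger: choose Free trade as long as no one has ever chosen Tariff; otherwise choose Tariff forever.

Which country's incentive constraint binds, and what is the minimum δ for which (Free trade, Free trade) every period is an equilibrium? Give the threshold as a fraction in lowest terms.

For Dacia: deviation gain 13−12 = 1, per-period punishment loss 12−2 = 10. IC gives δ ≥ 1/11.
For Hallstatt: gain 9, loss 1 per period, so δ ≥ 9/10.
The tighter constraint is Hallstatt's, so cooperation needs δ ≥ 9/10.

Hallstatt; δ ≥ 9/10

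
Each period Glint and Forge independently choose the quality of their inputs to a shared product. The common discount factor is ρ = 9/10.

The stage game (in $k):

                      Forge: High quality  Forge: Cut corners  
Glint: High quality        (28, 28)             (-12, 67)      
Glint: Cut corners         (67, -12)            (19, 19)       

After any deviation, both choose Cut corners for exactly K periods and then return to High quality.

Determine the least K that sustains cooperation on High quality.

No profitable deviation requires (28−19)(ρ+…+ρ^K) ≥ 67−28, i.e. ρ+…+ρ^K ≥ 13/3 ≈ 4.3333.
With ρ = 9/10, the partial sums are K=1: 0.9000, K=2: 1.7100, …, K=5: 3.6856, K=6: 4.2170, K=7: 4.6953.
K = 7 is the first length at which the sum reaches 4.3333.

7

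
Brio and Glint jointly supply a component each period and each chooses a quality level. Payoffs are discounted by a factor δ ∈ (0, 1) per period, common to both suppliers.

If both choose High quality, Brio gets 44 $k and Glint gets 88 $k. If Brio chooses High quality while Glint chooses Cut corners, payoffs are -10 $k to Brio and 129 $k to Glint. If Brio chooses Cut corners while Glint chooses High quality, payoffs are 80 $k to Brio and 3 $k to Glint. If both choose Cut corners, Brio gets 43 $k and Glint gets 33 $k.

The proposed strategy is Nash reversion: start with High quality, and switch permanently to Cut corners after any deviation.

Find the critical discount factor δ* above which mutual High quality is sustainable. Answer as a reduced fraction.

36/37

Brio: cooperation gives 44 each period; deviation gives 80 once then 43 forever.
  44/(1−δ) ≥ 80 + 43δ/(1−δ) ⇒ δ ≥ 36/37.
Glint: cooperation gives 88 each period; deviation gives 129 once then 33 forever.
  δ ≥ 41/96.
Both must hold, so the binding constraint is Brio's: δ ≥ 36/37.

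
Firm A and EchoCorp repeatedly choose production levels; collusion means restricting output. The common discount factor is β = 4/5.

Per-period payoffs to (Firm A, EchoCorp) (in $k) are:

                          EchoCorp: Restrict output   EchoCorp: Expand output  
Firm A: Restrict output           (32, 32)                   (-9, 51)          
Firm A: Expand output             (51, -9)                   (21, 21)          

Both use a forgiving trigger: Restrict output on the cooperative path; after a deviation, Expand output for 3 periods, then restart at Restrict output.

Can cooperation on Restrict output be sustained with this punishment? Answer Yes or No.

Comparing payoff streams over the 4 periods until play realigns: cooperate → 32(1+β+…+β^3); deviate → 51 + 21(β+…+β^3).
Cooperation is sustained iff (32−21)(β+…+β^3) ≥ 51−32.
β+…+β^3 = 4/5·(1−(4/5)^3)/(1−4/5) = 1.9520, and (51−32)/(32−21) = 1.7273.
1.9520 ≥ 1.7273, so cooperation is sustainable.

Yes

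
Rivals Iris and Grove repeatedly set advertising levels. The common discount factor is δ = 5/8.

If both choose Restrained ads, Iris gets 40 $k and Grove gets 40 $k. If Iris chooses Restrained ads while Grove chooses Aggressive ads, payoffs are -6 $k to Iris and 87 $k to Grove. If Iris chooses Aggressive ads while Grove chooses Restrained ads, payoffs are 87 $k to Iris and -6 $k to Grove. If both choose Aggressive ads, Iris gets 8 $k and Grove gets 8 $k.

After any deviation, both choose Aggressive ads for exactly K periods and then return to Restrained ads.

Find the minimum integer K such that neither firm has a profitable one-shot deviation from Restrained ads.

5

Need Σ_{k=1}^{K} δ^k ≥ (87−40)/(40−8) = 1.4688 at δ = 5/8.
At K = 4 the sum is 1.4124 < 1.4688; at K = 5 it is 1.5077 ≥ 1.4688.
So the minimum punishment length is K = 5.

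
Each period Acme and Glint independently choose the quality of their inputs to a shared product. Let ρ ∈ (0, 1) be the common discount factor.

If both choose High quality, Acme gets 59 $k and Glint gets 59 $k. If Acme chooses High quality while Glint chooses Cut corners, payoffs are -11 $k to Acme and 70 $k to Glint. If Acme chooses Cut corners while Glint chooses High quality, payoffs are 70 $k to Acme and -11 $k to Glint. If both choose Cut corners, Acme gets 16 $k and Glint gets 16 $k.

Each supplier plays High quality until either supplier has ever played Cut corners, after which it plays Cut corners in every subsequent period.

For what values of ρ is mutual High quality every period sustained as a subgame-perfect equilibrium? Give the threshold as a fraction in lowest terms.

Cooperation forever yields 59 each period: 59/(1−ρ).
Deviating yields 70 once, then 16 forever: 70 + 16ρ/(1−ρ).
No profitable deviation requires 59/(1−ρ) ≥ 70 + 16ρ/(1−ρ).
Multiplying by (1−ρ): 59 ≥ 70(1−ρ) + 16ρ = 70 − 54ρ.
So 54ρ ≥ 11, i.e. ρ ≥ 11/54.

11/54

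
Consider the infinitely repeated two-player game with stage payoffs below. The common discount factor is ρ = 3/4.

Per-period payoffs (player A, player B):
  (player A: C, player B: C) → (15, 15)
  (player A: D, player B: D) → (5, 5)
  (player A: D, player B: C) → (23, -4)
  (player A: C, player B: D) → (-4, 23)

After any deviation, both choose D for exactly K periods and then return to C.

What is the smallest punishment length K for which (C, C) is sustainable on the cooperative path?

No profitable deviation requires (15−5)(ρ+…+ρ^K) ≥ 23−15, i.e. ρ+…+ρ^K ≥ 4/5 ≈ 0.8000.
With ρ = 3/4, the partial sums are K=1: 0.7500, K=2: 1.3125.
K = 2 is the first length at which the sum reaches 0.8000.

2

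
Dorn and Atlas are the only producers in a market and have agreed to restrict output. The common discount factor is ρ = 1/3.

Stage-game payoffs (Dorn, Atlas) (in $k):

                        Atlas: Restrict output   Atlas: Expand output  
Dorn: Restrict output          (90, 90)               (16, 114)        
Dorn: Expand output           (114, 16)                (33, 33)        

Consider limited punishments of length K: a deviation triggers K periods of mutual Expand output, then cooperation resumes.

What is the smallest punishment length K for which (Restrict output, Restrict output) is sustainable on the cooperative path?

2

No profitable deviation requires (90−33)(ρ+…+ρ^K) ≥ 114−90, i.e. ρ+…+ρ^K ≥ 8/19 ≈ 0.4211.
With ρ = 1/3, the partial sums are K=1: 0.3333, K=2: 0.4444.
K = 2 is the first length at which the sum reaches 0.4211.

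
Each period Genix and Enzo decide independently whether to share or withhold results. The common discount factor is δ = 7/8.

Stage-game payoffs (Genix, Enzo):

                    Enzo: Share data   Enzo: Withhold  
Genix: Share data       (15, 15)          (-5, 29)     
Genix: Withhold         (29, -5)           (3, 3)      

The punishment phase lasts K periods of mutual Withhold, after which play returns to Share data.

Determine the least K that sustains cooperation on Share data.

IC: δ(1−δ^K)/(1−δ) ≥ (29−15)/(15−3) = 7/6.
With δ = 7/8: need 1 − δ^K ≥ 7/6·(1−7/8)/(7/8), i.e. δ^K ≤ 0.8333.
Since (7/8)^1 = 0.8750 and (7/8)^2 = 0.7656, the smallest such K is 2.

2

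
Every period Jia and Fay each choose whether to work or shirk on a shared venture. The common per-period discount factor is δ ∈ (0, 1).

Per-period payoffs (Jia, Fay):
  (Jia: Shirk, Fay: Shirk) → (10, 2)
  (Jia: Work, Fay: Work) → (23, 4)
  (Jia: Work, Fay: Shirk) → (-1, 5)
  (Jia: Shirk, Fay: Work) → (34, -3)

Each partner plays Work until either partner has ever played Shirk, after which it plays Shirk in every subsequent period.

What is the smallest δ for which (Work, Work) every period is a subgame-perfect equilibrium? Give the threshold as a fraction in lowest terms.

11/24

For Jia: deviation gain 34−23 = 11, per-period punishment loss 23−10 = 13. IC gives δ ≥ 11/24.
For Fay: gain 1, loss 2 per period, so δ ≥ 1/3.
The tighter constraint is Jia's, so cooperation needs δ ≥ 11/24.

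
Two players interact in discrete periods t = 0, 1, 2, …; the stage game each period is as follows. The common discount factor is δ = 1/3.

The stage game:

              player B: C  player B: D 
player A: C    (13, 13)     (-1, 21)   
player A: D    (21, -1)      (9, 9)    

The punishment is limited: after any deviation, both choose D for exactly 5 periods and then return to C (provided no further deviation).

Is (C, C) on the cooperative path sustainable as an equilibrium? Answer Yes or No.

IC: δ+…+δ^5 ≥ (21−13)/(13−9) = 2.
At δ = 1/3: partial sum = 0.4979 < 2.0000. Cooperation not sustainable.

No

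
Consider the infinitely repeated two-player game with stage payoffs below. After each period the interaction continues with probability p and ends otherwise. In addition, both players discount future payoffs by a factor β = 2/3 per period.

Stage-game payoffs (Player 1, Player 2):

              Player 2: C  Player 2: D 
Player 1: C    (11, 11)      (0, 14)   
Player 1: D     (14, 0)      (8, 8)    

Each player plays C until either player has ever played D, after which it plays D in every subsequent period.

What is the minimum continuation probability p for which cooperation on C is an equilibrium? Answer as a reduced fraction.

3/4

With continuation probability p and discount β, the effective per-period discount factor is βp.
Grim-trigger IC: βp ≥ (14−11)/(14−8) = 1/2.
So p ≥ (1/2)/(2/3) = 3/4.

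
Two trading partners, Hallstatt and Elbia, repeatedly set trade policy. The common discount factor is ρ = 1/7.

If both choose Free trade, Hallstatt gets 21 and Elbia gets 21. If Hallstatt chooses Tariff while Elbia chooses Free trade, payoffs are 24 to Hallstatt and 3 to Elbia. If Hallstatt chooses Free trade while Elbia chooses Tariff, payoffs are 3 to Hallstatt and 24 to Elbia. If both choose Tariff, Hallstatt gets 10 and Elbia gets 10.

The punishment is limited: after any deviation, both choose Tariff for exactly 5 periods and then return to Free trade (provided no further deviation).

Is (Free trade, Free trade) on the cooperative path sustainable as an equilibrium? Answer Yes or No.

No

Comparing payoff streams over the 6 periods until play realigns: cooperate → 21(1+ρ+…+ρ^5); deviate → 24 + 10(ρ+…+ρ^5).
Cooperation is sustained iff (21−10)(ρ+…+ρ^5) ≥ 24−21.
ρ+…+ρ^5 = 1/7·(1−(1/7)^5)/(1−1/7) = 0.1667, and (24−21)/(21−10) = 0.2727.
0.1667 < 0.2727, so cooperation is not sustainable.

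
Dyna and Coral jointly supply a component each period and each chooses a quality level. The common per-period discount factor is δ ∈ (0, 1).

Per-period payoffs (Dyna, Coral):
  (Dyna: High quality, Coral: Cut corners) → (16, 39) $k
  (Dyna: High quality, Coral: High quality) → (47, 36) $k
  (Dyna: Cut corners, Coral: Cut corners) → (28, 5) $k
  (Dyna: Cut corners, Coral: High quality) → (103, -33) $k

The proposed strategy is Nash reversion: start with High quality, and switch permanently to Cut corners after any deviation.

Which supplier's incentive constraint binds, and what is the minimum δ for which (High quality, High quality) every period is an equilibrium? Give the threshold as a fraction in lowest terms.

Dyna; δ ≥ 56/75

For Dyna: deviation gain 103−47 = 56, per-period punishment loss 47−28 = 19. IC gives δ ≥ 56/75.
For Coral: gain 3, loss 31 per period, so δ ≥ 3/34.
The tighter constraint is Dyna's, so cooperation needs δ ≥ 56/75.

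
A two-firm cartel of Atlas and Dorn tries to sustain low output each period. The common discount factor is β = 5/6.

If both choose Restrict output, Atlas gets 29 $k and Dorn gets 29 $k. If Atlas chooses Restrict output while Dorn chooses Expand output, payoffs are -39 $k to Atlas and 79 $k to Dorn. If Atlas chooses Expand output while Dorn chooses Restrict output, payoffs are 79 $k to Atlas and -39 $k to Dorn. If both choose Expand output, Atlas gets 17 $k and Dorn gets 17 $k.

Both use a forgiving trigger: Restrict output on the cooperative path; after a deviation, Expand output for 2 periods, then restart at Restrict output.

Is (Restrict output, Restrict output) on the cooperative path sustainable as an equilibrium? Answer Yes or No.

No

IC: β+…+β^2 ≥ (79−29)/(29−17) = 25/6.
At β = 5/6: partial sum = 1.5278 < 4.1667. Cooperation not sustainable.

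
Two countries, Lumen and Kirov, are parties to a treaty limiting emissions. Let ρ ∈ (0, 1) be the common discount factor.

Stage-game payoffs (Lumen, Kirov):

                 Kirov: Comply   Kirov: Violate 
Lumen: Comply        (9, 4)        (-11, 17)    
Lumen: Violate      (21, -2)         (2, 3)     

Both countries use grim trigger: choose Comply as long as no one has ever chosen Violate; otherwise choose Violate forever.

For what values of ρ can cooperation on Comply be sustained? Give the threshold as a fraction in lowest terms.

13/14

For Lumen: deviation gain 21−9 = 12, per-period punishment loss 9−2 = 7. IC gives ρ ≥ 12/19.
For Kirov: gain 13, loss 1 per period, so ρ ≥ 13/14.
The tighter constraint is Kirov's, so cooperation needs ρ ≥ 13/14.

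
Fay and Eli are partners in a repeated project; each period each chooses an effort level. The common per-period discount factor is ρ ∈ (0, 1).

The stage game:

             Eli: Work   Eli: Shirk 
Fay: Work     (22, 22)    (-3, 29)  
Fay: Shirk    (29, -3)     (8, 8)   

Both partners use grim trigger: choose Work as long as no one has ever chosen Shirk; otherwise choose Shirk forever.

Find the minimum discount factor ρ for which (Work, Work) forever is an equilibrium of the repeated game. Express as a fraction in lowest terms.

One-period gain from deviating is 29 − 22 = 7. The loss is 22 − 8 = 14 in every subsequent period, with present value 14·ρ/(1−ρ).
Deviation is unprofitable when 14·ρ/(1−ρ) ≥ 7, i.e. ρ/(1−ρ) ≥ 1/2.
Equivalently ρ ≥ 7/(7+14) = 1/3.

1/3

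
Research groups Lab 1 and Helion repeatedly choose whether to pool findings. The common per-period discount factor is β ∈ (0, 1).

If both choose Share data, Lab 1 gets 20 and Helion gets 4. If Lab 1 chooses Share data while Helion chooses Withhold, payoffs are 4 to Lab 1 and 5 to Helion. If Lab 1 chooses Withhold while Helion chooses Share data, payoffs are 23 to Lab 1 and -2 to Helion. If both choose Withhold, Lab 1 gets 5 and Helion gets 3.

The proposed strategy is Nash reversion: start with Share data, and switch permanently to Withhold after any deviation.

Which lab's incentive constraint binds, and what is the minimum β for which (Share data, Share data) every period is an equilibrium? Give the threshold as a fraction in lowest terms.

For Lab 1: deviation gain 23−20 = 3, per-period punishment loss 20−5 = 15. IC gives β ≥ 3/18 = 1/6.
For Helion: gain 1, loss 1 per period, so β ≥ 1/2.
The tighter constraint is Helion's, so cooperation needs β ≥ 1/2.

Helion; β ≥ 1/2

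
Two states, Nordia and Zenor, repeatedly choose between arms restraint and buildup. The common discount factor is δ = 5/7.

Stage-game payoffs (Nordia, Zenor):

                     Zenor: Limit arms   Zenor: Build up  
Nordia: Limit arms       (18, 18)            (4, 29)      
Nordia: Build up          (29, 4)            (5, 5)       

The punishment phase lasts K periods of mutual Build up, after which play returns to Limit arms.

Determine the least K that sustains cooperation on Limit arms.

2

No profitable deviation requires (18−5)(δ+…+δ^K) ≥ 29−18, i.e. δ+…+δ^K ≥ 11/13 ≈ 0.8462.
With δ = 5/7, the partial sums are K=1: 0.7143, K=2: 1.2245.
K = 2 is the first length at which the sum reaches 0.8462.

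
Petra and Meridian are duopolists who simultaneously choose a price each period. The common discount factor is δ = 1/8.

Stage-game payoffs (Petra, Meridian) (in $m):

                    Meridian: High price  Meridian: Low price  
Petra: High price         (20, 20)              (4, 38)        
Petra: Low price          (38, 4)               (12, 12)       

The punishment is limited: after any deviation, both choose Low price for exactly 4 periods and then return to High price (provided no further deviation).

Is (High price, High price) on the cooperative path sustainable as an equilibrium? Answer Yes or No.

No

IC: δ+…+δ^4 ≥ (38−20)/(20−12) = 9/4.
At δ = 1/8: partial sum = 0.1428 < 2.2500. Cooperation not sustainable.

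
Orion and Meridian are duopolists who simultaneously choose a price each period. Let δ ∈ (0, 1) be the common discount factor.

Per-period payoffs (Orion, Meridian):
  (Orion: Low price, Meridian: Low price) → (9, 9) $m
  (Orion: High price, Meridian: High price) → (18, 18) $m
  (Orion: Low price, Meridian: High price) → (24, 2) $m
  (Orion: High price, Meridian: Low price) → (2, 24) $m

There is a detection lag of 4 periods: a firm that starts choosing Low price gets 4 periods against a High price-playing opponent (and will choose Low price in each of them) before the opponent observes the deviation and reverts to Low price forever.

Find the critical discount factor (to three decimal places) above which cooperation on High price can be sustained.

0.795

A deviator earns 24 for 4 periods, then 9 forever; cooperating earns 18 forever. Multiplying the IC by (1−δ):
18 ≥ 24(1−δ^4) + 9δ^4, so 15·δ^4 ≥ 6 and δ^4 ≥ 2/5.
δ ≥ (2/5)^(1/4) ≈ 0.795.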